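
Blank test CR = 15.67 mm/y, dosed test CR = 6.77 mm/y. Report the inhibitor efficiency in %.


Apply the inhibitor-efficiency definition: IE = (CR_blank − CR_inh)/CR_blank × 100
IE = (15.67 − 6.77) / 15.67 × 100
IE = 8.9 / 15.67 × 100 = 56.8 %

56.8 %


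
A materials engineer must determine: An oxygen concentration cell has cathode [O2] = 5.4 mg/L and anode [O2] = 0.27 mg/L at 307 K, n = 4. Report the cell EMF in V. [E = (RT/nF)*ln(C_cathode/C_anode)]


Apply the Nernst concentration-cell relation: E = (RT/nF)*ln(C_cathode/C_anode)
RT/nF = 8.314*307/(4*96485) = 0.00661346 V
ln(5.4/0.27) = 2.99573
E = 0.00661346 * 2.99573 = 0.01981 V

0.01981 V


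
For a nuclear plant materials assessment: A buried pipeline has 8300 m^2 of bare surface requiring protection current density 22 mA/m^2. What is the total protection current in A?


I = area * current density, then convert mA → A (÷1000)
I = 8300 * 22 / 1000 = 182.6 A

182.6 A


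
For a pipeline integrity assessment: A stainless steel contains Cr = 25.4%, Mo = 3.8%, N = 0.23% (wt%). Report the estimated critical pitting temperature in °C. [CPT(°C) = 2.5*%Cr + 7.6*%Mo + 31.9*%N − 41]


Apply the ASTM G48 empirical CPT estimate: CPT(°C) = 2.5*%Cr + 7.6*%Mo + 31.9*%N − 41
2.5*25.4 = 63.5; 7.6*3.8 = 28.88; 31.9*0.23 = 7.337
CPT = 63.5 + 28.88 + 7.337 − 41 = 58.717 °C
Rounded to 0.1 °C: CPT ≈ 58.7 °C

58.7 °C


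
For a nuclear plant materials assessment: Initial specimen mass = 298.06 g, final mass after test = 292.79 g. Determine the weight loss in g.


Weight loss = initial − final
WL = 298.06 − 292.79 = 5.27 g

5.27 g


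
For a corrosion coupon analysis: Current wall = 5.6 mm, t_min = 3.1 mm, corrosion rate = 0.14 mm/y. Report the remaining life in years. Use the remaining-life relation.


Apply the remaining-life relation: RL = (t_current − t_min) / CR
RL = (5.6 − 3.1) / 0.14 = 2.5 / 0.14 = 17.9 years

17.9 years


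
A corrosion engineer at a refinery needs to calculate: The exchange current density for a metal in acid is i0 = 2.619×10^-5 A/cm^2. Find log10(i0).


i0 = 2.619×10^-5 A/cm^2
log10(i0) = -4.582

-4.582


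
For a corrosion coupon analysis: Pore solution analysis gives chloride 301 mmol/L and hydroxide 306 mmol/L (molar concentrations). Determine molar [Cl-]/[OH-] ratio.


Threshold parameter = [Cl-] / [OH-] (molar basis; both in mmol/L, so units cancel)
Ratio = 301 / 306 = 0.98

0.98


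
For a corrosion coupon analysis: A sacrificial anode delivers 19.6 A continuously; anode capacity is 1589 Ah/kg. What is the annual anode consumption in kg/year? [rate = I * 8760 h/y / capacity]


Annual consumption = current * hours per year / capacity
Rate = 19.6 * 8760 / 1589 = 108.1 kg/year

108.1 kg/year


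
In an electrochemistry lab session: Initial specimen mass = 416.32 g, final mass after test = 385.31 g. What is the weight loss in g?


Weight loss = initial − final
WL = 416.32 − 385.31 = 31.01 g

31.01 g


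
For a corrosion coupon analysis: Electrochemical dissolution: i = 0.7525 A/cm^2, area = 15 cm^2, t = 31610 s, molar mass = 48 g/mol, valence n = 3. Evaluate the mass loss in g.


Apply Faraday's law: m = i*A*t*M / (n*F)
Total charge passed Q = i*A*t = 0.7525*15*31610 = 356797.875 C
m = Q*M/(n*F) = 356797.875*48/(3*96485) = 59.1674 g

59.1674 g


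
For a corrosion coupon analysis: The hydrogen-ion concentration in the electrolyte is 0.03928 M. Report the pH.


pH = −log10[H+]
pH = −log10(0.03928) = 1.41

1.41


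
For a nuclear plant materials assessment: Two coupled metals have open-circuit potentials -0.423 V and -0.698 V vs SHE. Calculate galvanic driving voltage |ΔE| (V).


Driving voltage is the absolute potential difference.
|ΔE| = |-0.423 − (-0.698)| = 0.275 V

0.275 V


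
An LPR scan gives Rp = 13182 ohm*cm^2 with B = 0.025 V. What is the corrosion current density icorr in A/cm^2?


Apply the Stern-Geary relation: icorr = B / Rp
icorr = 0.025 / 13182 = 1.897×10^-6 A/cm^2

1.897×10^-6 A/cm^2


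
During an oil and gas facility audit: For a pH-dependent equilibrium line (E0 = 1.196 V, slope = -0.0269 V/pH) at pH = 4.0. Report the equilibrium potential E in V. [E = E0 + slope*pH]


Apply the Pourbaix line equation: E = E0 + slope*pH
E = 1.196 + (-0.0269)*4.0 = 1.196 + (-0.1076) = 1.0884 V
Rounded to 4 decimal places: E = 1.0884 V

1.0884 V


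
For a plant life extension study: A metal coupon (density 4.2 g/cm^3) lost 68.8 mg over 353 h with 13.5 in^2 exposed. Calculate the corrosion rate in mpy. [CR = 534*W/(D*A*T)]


Apply the mpy weight-loss relation: CR = 534 * W / (D * A * T)
Numerator: 534 * 68.8 = 36739.2
Denominator: 4.2 * 13.5 * 353 = 20015.1
CR = 36739.2 / 20015.1 = 1.83557 mpy

1.83557 mpy


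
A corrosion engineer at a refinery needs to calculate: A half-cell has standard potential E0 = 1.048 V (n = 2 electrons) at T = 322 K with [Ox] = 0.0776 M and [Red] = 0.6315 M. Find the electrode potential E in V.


Apply the Nernst equation: E = E0 + (RT/nF)*ln([Ox]/[Red])
Step 1: RT/nF = 8.314*322/(2*96485) = 0.01387318 V
Step 2: [Ox]/[Red] = 0.0776/0.6315 = 0.122882
Step 3: ln(0.122882) = -2.096531
Step 4: correction = 0.01387318 * -2.096531 = -0.029 V
E = 1.048 + -0.029 = 1.019 V

1.019 V


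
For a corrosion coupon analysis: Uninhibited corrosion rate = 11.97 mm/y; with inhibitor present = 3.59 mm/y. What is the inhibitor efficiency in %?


Apply the inhibitor-efficiency definition: IE = (CR_blank − CR_inh)/CR_blank × 100
IE = (11.97 − 3.59) / 11.97 × 100
IE = 8.38 / 11.97 × 100 = 70.0 %

70.0 %


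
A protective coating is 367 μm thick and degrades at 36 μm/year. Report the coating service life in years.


Service life = thickness / degradation rate
Life = 367 / 36 = 10.2 years

10.2 years


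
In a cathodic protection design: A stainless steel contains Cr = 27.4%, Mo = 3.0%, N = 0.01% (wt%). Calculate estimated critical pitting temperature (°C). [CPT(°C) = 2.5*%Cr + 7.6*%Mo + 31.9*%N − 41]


Apply the ASTM G48 empirical CPT estimate: CPT(°C) = 2.5*%Cr + 7.6*%Mo + 31.9*%N − 41
2.5*27.4 = 68.5; 7.6*3.0 = 22.8; 31.9*0.01 = 0.319
CPT = 68.5 + 22.8 + 0.319 − 41 = 50.619 °C
Rounded to 0.1 °C: CPT ≈ 50.6 °C

50.6 °C


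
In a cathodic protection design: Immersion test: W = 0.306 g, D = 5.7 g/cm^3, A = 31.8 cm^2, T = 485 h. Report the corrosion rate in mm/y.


Apply the mm/y weight-loss relation: CR = 87600 * W / (D * A * T)
Numerator: 87600 * 0.306 = 26805.6
Denominator: 5.7 * 31.8 * 485 = 87911.1
CR = 26805.6 / 87911.1 = 0.3049 mm/y

0.3049 mm/y


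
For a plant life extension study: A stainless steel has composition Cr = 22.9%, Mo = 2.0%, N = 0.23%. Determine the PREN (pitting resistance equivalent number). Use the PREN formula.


Apply the PREN formula: PREN = Cr + 3.3*Mo + 16*N
PREN = 22.9 + 3.3*2.0 + 16*0.23
PREN = 22.9 + 6.6 + 3.68 = 33.18

33.18


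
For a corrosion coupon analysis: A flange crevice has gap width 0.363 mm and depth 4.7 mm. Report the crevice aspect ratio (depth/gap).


Aspect ratio = depth / gap
Ratio = 4.7 / 0.363 = 12.9

12.9


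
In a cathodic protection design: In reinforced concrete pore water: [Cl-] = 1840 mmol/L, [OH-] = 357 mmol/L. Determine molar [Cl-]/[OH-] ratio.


Threshold parameter = [Cl-] / [OH-] (molar basis; both in mmol/L, so units cancel)
Ratio = 1840 / 357 = 5.15

5.15


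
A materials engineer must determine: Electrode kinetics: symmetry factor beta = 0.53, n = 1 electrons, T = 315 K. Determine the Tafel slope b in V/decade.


Apply the Tafel slope relation: b = 2.303*R*T/(beta*n*F)
Numerator: 2.303 * 8.314 * 315 = 6031.35
Denominator: 0.53 * 1 * 96485 = 51137.05
b = 6031.35 / 51137.05 = 0.1179 V/decade

0.1179 V/decade


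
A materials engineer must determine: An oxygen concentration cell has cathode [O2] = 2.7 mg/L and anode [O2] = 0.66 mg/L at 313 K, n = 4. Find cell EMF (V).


Apply the Nernst concentration-cell relation: E = (RT/nF)*ln(C_cathode/C_anode)
RT/nF = 8.314*313/(4*96485) = 0.00674271 V
ln(2.7/0.66) = 1.40877
E = 0.00674271 * 1.40877 = 0.0095 V

0.0095 V


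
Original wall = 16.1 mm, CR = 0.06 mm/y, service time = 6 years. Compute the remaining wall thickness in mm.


Remaining wall = original − CR × time
t = 16.1 − 0.06*6 = 16.1 − 0.36 = 15.74 mm

15.74 mm


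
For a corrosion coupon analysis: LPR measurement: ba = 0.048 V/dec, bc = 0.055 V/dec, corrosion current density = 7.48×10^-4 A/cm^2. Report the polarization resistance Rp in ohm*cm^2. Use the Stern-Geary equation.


Apply the Stern-Geary equation: Rp = ba*bc / (2.303*icorr*(ba+bc))
ba*bc = 0.048*0.055 = 0.00264
ba+bc = 0.103; 2.303*icorr*(ba+bc) = 2.303*7.48×10^-4*0.103 = 1.7743233×10^-4
Rp = 0.00264 / 1.7743233×10^-4 = 14.88 ohm*cm^2

14.88 ohm*cm^2


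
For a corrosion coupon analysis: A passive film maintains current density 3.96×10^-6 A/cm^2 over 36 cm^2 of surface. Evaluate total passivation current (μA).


I = i_pass * A, then convert A → μA (×10^6)
I = 3.96×10^-6 * 36 * 10^6 = 142.56 μA

142.56 μA


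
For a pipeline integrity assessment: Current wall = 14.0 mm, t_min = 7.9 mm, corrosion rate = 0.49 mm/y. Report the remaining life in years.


Apply the remaining-life relation: RL = (t_current − t_min) / CR
RL = (14.0 − 7.9) / 0.49 = 6.1 / 0.49 = 12.4 years

12.4 years


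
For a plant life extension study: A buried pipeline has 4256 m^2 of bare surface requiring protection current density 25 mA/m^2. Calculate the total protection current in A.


I = area * current density, then convert mA → A (÷1000)
I = 4256 * 25 / 1000 = 106.4 A

106.4 A


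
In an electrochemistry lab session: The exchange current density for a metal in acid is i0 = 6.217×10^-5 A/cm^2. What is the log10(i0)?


i0 = 6.217×10^-5 A/cm^2
log10(i0) = -4.206

-4.206


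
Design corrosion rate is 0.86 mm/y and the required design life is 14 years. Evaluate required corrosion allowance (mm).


Corrosion allowance = CR × design life
CA = 0.86 * 14 = 12.04 mm

12.04 mm


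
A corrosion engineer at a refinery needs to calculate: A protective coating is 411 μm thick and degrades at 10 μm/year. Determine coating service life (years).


Service life = thickness / degradation rate
Life = 411 / 10 = 41.1 years

41.1 years


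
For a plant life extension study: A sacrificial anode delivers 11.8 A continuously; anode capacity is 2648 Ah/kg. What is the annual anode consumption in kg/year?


Annual consumption = current * hours per year / capacity
Rate = 11.8 * 8760 / 2648 = 39.0 kg/year

39.0 kg/year


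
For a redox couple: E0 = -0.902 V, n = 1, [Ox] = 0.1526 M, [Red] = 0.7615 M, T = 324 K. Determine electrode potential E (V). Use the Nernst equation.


Apply the Nernst equation: E = E0 + (RT/nF)*ln([Ox]/[Red])
Step 1: RT/nF = 8.314*324/(1*96485) = 0.0279187 V
Step 2: [Ox]/[Red] = 0.1526/0.7615 = 0.200394
Step 3: ln(0.200394) = -1.60747
Step 4: correction = 0.0279187 * -1.60747 = -0.0449 V
E = -0.902 + -0.0449 = -0.9469 V

-0.9469 V


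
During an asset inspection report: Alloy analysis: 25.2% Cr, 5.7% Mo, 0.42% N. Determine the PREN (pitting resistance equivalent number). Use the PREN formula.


Apply the PREN formula: PREN = Cr + 3.3*Mo + 16*N
PREN = 25.2 + 3.3*5.7 + 16*0.42
PREN = 25.2 + 18.81 + 6.72 = 50.73

50.73


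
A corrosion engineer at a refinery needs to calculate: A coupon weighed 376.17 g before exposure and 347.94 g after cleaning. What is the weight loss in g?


Weight loss = initial − final
WL = 376.17 − 347.94 = 28.23 g

28.23 g


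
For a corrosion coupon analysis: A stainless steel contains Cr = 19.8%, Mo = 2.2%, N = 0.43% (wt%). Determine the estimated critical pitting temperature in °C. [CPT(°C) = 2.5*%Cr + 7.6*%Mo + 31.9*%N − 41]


Apply the ASTM G48 empirical CPT estimate: CPT(°C) = 2.5*%Cr + 7.6*%Mo + 31.9*%N − 41
2.5*19.8 = 49.5; 7.6*2.2 = 16.72; 31.9*0.43 = 13.717
CPT = 49.5 + 16.72 + 13.717 − 41 = 38.937 °C
Rounded to 0.1 °C: CPT ≈ 38.9 °C

38.9 °C


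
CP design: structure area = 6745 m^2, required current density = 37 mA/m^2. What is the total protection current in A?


I = area * current density, then convert mA → A (÷1000)
I = 6745 * 37 / 1000 = 249.57 A

249.57 A


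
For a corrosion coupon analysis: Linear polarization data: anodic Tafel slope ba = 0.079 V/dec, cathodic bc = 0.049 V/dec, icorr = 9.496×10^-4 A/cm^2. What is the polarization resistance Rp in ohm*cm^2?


Apply the Stern-Geary equation: Rp = ba*bc / (2.303*icorr*(ba+bc))
ba*bc = 0.079*0.049 = 0.003871
ba+bc = 0.128; 2.303*icorr*(ba+bc) = 2.303*9.496×10^-4*0.128 = 2.7992689×10^-4
Rp = 0.003871 / 2.7992689×10^-4 = 13.8 ohm*cm^2

13.8 ohm*cm^2


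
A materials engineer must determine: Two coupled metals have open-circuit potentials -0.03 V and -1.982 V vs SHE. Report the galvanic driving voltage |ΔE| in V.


Driving voltage is the absolute potential difference.
|ΔE| = |-0.03 − (-1.982)| = 1.952 V

1.952 V


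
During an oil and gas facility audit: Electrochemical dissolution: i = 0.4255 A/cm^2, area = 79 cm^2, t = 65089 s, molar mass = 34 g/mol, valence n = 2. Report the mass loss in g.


Apply Faraday's law: m = i*A*t*M / (n*F)
Total charge passed Q = i*A*t = 0.4255*79*65089 = 2187934.1905 C
m = Q*M/(n*F) = 2187934.1905*34/(2*96485) = 385.499 g

385.499 g


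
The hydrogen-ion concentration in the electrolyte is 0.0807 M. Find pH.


pH = −log10[H+]
pH = −log10(0.0807) = 1.09

1.09


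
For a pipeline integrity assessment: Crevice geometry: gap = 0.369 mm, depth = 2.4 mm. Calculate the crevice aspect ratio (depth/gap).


Aspect ratio = depth / gap
Ratio = 2.4 / 0.369 = 6.5

6.5


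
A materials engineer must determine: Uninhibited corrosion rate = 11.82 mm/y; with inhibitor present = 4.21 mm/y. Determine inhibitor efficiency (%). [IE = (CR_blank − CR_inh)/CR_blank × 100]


Apply the inhibitor-efficiency definition: IE = (CR_blank − CR_inh)/CR_blank × 100
IE = (11.82 − 4.21) / 11.82 × 100
IE = 7.61 / 11.82 × 100 = 64.4 %

64.4 %


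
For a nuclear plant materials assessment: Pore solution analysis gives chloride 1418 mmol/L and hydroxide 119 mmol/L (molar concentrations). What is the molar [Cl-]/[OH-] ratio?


Threshold parameter = [Cl-] / [OH-] (molar basis; both in mmol/L, so units cancel)
Ratio = 1418 / 119 = 11.92

11.92


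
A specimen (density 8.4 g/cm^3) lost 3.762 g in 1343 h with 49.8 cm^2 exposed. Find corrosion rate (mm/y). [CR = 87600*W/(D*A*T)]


Apply the mm/y weight-loss relation: CR = 87600 * W / (D * A * T)
Numerator: 87600 * 3.762 = 329551.2
Denominator: 8.4 * 49.8 * 1343 = 561803.76
CR = 329551.2 / 561803.76 = 0.586595 mm/y

0.586595 mm/y


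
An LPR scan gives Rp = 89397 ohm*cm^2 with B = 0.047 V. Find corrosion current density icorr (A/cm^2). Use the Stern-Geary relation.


Apply the Stern-Geary relation: icorr = B / Rp
icorr = 0.047 / 89397 = 5.257×10^-7 A/cm^2

5.257×10^-7 A/cm^2


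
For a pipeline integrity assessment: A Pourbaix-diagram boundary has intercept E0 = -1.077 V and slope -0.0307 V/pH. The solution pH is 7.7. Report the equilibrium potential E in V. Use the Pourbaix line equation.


Apply the Pourbaix line equation: E = E0 + slope*pH
E = -1.077 + (-0.0307)*7.7 = -1.077 + (-0.23639) = -1.31339 V
Rounded to 4 decimal places: E = -1.3134 V

-1.3134 V


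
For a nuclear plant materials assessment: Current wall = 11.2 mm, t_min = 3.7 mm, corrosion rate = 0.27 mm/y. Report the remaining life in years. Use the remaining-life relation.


Apply the remaining-life relation: RL = (t_current − t_min) / CR
RL = (11.2 − 3.7) / 0.27 = 7.5 / 0.27 = 27.8 years

27.8 years


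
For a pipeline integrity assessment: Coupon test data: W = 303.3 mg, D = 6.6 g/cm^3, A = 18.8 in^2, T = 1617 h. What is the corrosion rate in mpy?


Apply the mpy weight-loss relation: CR = 534 * W / (D * A * T)
Numerator: 534 * 303.3 = 161962.2
Denominator: 6.6 * 18.8 * 1617 = 200637.36
CR = 161962.2 / 200637.36 = 0.80724 mpy

0.80724 mpy


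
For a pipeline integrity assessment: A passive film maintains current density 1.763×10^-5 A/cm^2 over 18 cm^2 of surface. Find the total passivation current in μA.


I = i_pass * A, then convert A → μA (×10^6)
I = 1.763×10^-5 * 18 * 10^6 = 317.34 μA

317.34 μA


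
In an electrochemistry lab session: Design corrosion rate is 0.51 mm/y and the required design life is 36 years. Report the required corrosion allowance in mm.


Corrosion allowance = CR × design life
CA = 0.51 * 36 = 18.36 mm

18.36 mm


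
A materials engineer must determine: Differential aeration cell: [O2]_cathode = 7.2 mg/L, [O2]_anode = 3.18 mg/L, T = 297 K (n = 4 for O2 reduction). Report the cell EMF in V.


Apply the Nernst concentration-cell relation: E = (RT/nF)*ln(C_cathode/C_anode)
RT/nF = 8.314*297/(4*96485) = 0.00639804 V
ln(7.2/3.18) = 0.8172
E = 0.00639804 * 0.8172 = 0.00523 V

0.00523 V


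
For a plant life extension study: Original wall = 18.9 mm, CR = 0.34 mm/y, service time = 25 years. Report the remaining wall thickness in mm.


Remaining wall = original − CR × time
t = 18.9 − 0.34*25 = 18.9 − 8.5 = 10.4 mm

10.4 mm


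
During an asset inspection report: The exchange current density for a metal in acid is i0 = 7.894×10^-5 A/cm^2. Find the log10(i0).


i0 = 7.894×10^-5 A/cm^2
log10(i0) = -4.103

-4.103


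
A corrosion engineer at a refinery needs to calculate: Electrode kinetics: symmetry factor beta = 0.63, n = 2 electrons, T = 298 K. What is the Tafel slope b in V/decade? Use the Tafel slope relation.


Apply the Tafel slope relation: b = 2.303*R*T/(beta*n*F)
Numerator: 2.303 * 8.314 * 298 = 5705.85
Denominator: 0.63 * 2 * 96485 = 121571.1
b = 5705.85 / 121571.1 = 0.0469 V/decade

0.0469 V/decade


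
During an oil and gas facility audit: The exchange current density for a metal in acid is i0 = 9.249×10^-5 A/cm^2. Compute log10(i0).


i0 = 9.249×10^-5 A/cm^2
log10(i0) = -4.034

-4.034


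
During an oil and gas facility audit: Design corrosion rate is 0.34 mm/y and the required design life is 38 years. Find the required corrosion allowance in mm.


Corrosion allowance = CR × design life
CA = 0.34 * 38 = 12.92 mm

12.92 mm


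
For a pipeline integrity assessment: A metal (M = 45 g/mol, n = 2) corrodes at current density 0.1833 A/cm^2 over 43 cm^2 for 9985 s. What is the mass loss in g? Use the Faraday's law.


Apply Faraday's law: m = i*A*t*M / (n*F)
Total charge passed Q = i*A*t = 0.1833*43*9985 = 78700.7715 C
m = Q*M/(n*F) = 78700.7715*45/(2*96485) = 18.353 g

18.353 g


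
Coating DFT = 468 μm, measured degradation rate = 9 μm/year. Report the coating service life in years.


Service life = thickness / degradation rate
Life = 468 / 9 = 52.0 years

52.0 years


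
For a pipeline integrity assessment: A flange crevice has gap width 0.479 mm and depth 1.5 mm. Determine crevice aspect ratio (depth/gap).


Aspect ratio = depth / gap
Ratio = 1.5 / 0.479 = 3.1

3.1


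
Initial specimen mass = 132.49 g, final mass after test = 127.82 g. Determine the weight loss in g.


Weight loss = initial − final
WL = 132.49 − 127.82 = 4.67 g

4.67 g


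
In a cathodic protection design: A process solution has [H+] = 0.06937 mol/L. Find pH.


pH = −log10[H+]
pH = −log10(0.06937) = 1.16

1.16


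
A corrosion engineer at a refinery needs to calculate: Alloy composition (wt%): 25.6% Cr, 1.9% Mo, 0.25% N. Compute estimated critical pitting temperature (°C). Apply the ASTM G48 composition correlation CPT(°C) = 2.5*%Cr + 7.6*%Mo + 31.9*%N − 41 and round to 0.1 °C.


Apply the ASTM G48 empirical CPT estimate: CPT(°C) = 2.5*%Cr + 7.6*%Mo + 31.9*%N − 41
2.5*25.6 = 64; 7.6*1.9 = 14.44; 31.9*0.25 = 7.975
CPT = 64 + 14.44 + 7.975 − 41 = 45.415 °C
Rounded to 0.1 °C: CPT ≈ 45.4 °C

45.4 °C


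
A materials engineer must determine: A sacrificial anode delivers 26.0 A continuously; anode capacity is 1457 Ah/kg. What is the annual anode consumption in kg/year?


Annual consumption = current * hours per year / capacity
Rate = 26.0 * 8760 / 1457 = 156.3 kg/year

156.3 kg/year


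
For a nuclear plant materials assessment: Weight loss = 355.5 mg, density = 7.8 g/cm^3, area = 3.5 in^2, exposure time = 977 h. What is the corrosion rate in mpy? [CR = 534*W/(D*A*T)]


Apply the mpy weight-loss relation: CR = 534 * W / (D * A * T)
Numerator: 534 * 355.5 = 189837.0
Denominator: 7.8 * 3.5 * 977 = 26672.1
CR = 189837.0 / 26672.1 = 7.1174 mpy

7.1174 mpy


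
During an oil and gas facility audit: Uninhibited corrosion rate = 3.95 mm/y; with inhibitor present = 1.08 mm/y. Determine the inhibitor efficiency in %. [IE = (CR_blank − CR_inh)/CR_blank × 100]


Apply the inhibitor-efficiency definition: IE = (CR_blank − CR_inh)/CR_blank × 100
IE = (3.95 − 1.08) / 3.95 × 100
IE = 2.87 / 3.95 × 100 = 72.7 %

72.7 %


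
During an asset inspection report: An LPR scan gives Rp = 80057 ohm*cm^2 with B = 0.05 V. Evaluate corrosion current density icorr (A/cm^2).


Apply the Stern-Geary relation: icorr = B / Rp
icorr = 0.05 / 80057 = 6.246×10^-7 A/cm^2

6.246×10^-7 A/cm^2


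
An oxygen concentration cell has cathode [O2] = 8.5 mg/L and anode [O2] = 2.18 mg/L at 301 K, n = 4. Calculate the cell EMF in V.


Apply the Nernst concentration-cell relation: E = (RT/nF)*ln(C_cathode/C_anode)
RT/nF = 8.314*301/(4*96485) = 0.0064842 V
ln(8.5/2.18) = 1.36074
E = 0.0064842 * 1.36074 = 0.00882 V

0.00882 V


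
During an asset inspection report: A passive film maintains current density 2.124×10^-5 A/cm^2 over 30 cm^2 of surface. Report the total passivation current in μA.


I = i_pass * A, then convert A → μA (×10^6)
I = 2.124×10^-5 * 30 * 10^6 = 637.2 μA

637.2 μA


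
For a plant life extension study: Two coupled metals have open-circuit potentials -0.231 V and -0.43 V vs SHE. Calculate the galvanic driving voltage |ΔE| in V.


Driving voltage is the absolute potential difference.
|ΔE| = |-0.231 − (-0.43)| = 0.199 V

0.199 V


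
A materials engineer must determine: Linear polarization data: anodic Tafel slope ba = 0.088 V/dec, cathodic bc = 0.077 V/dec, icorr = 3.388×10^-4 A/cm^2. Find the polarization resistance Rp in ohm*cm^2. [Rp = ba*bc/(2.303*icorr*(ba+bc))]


Apply the Stern-Geary equation: Rp = ba*bc / (2.303*icorr*(ba+bc))
ba*bc = 0.088*0.077 = 0.006776
ba+bc = 0.165; 2.303*icorr*(ba+bc) = 2.303*3.388×10^-4*0.165 = 1.2874231×10^-4
Rp = 0.006776 / 1.2874231×10^-4 = 52.6 ohm*cm^2

52.6 ohm*cm^2


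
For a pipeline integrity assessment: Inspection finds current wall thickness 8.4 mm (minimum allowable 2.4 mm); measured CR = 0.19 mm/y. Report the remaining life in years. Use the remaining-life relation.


Apply the remaining-life relation: RL = (t_current − t_min) / CR
RL = (8.4 − 2.4) / 0.19 = 6.0 / 0.19 = 31.6 years

31.6 years


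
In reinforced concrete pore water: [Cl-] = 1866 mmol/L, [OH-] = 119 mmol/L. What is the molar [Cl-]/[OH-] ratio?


Threshold parameter = [Cl-] / [OH-] (molar basis; both in mmol/L, so units cancel)
Ratio = 1866 / 119 = 15.68

15.68


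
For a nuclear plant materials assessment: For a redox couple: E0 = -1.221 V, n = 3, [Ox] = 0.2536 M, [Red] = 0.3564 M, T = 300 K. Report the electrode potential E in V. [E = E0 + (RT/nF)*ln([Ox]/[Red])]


Apply the Nernst equation: E = E0 + (RT/nF)*ln([Ox]/[Red])
Step 1: RT/nF = 8.314*300/(3*96485) = 0.00861688 V
Step 2: [Ox]/[Red] = 0.2536/0.3564 = 0.71156
Step 3: ln(0.71156) = -0.340296
Step 4: correction = 0.00861688 * -0.340296 = -0.003 V
E = -1.221 + -0.003 = -1.224 V

-1.224 V


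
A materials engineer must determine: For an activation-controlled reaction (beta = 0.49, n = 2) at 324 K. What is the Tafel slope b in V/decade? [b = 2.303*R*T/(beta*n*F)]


Apply the Tafel slope relation: b = 2.303*R*T/(beta*n*F)
Numerator: 2.303 * 8.314 * 324 = 6203.67
Denominator: 0.49 * 2 * 96485 = 94555.3
b = 6203.67 / 94555.3 = 0.0656 V/decade

0.0656 V/decade


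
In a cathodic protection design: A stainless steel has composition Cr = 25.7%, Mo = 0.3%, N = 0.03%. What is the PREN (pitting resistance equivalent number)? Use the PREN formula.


Apply the PREN formula: PREN = Cr + 3.3*Mo + 16*N
PREN = 25.7 + 3.3*0.3 + 16*0.03
PREN = 25.7 + 0.99 + 0.48 = 27.17

27.17


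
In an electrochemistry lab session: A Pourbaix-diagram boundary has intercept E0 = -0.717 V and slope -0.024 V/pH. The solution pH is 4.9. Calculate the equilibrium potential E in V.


Apply the Pourbaix line equation: E = E0 + slope*pH
E = -0.717 + (-0.024)*4.9 = -0.717 + (-0.1176) = -0.8346 V
Rounded to 3 decimal places: E = -0.835 V

-0.835 V


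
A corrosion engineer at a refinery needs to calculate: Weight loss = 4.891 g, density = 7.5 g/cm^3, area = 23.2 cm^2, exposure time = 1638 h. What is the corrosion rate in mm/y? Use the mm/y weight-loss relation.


Apply the mm/y weight-loss relation: CR = 87600 * W / (D * A * T)
Numerator: 87600 * 4.891 = 428451.6
Denominator: 7.5 * 23.2 * 1638 = 285012.0
CR = 428451.6 / 285012.0 = 1.503276 mm/y

1.503276 mm/y


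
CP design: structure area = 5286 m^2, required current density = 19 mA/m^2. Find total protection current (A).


I = area * current density, then convert mA → A (÷1000)
I = 5286 * 19 / 1000 = 100.43 A

100.43 A


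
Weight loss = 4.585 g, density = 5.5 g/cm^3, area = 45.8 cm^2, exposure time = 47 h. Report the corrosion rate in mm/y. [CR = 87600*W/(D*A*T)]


Apply the mm/y weight-loss relation: CR = 87600 * W / (D * A * T)
Numerator: 87600 * 4.585 = 401646.0
Denominator: 5.5 * 45.8 * 47 = 11839.3
CR = 401646.0 / 11839.3 = 33.9248 mm/y

33.9248 mm/y


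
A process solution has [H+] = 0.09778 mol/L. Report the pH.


pH = −log10[H+]
pH = −log10(0.09778) = 1.01

1.01


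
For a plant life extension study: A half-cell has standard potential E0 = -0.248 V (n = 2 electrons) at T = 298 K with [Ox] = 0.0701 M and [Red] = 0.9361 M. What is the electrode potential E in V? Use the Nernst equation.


Apply the Nernst equation: E = E0 + (RT/nF)*ln([Ox]/[Red])
Step 1: RT/nF = 8.314*298/(2*96485) = 0.01283916 V
Step 2: [Ox]/[Red] = 0.0701/0.9361 = 0.074885
Step 3: ln(0.074885) = -2.591802
Step 4: correction = 0.01283916 * -2.591802 = -0.0333 V
E = -0.248 + -0.0333 = -0.2813 V

-0.2813 V


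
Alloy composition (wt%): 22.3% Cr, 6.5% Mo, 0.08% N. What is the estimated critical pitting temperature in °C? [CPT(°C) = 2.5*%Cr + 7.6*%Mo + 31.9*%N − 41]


Apply the ASTM G48 empirical CPT estimate: CPT(°C) = 2.5*%Cr + 7.6*%Mo + 31.9*%N − 41
2.5*22.3 = 55.75; 7.6*6.5 = 49.4; 31.9*0.08 = 2.552
CPT = 55.75 + 49.4 + 2.552 − 41 = 66.702 °C
Rounded to 0.1 °C: CPT ≈ 66.7 °C

66.7 °C


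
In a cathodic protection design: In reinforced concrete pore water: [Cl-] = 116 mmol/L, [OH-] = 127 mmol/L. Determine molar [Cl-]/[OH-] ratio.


Threshold parameter = [Cl-] / [OH-] (molar basis; both in mmol/L, so units cancel)
Ratio = 116 / 127 = 0.91

0.91


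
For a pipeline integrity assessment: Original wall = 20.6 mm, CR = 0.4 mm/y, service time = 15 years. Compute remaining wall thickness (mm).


Remaining wall = original − CR × time
t = 20.6 − 0.4*15 = 20.6 − 6.0 = 14.6 mm

14.6 mm


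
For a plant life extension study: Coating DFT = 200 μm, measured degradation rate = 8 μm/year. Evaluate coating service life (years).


Service life = thickness / degradation rate
Life = 200 / 8 = 25.0 years

25.0 years


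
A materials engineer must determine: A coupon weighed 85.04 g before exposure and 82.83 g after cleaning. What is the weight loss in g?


Weight loss = initial − final
WL = 85.04 − 82.83 = 2.21 g

2.21 g


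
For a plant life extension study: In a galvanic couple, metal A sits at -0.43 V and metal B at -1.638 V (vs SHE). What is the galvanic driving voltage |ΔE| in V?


Driving voltage is the absolute potential difference.
|ΔE| = |-0.43 − (-1.638)| = 1.208 V

1.208 V


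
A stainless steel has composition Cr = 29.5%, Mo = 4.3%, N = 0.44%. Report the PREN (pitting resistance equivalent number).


Apply the PREN formula: PREN = Cr + 3.3*Mo + 16*N
PREN = 29.5 + 3.3*4.3 + 16*0.44
PREN = 29.5 + 14.19 + 7.04 = 50.73

50.73


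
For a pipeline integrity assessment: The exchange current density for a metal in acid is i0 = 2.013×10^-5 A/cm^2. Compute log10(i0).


i0 = 2.013×10^-5 A/cm^2
log10(i0) = -4.696

-4.696


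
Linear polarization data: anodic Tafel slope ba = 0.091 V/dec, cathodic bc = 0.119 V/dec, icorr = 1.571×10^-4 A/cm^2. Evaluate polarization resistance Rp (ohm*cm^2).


Apply the Stern-Geary equation: Rp = ba*bc / (2.303*icorr*(ba+bc))
ba*bc = 0.091*0.119 = 0.010829
ba+bc = 0.21; 2.303*icorr*(ba+bc) = 2.303*1.571×10^-4*0.21 = 7.5978273×10^-5
Rp = 0.010829 / 7.5978273×10^-5 = 142.5 ohm*cm^2

142.5 ohm*cm^2


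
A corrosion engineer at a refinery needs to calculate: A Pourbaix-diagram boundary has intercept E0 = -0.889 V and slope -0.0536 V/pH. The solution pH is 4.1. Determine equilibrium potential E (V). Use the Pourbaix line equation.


Apply the Pourbaix line equation: E = E0 + slope*pH
E = -0.889 + (-0.0536)*4.1 = -0.889 + (-0.21976) = -1.10876 V
Rounded to 4 decimal places: E = -1.1088 V

-1.1088 V


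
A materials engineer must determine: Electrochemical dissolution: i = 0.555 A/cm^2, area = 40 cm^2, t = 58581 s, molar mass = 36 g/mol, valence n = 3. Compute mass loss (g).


Apply Faraday's law: m = i*A*t*M / (n*F)
Total charge passed Q = i*A*t = 0.555*40*58581 = 1300498.2 C
m = Q*M/(n*F) = 1300498.2*36/(3*96485) = 161.7451 g

161.7451 g


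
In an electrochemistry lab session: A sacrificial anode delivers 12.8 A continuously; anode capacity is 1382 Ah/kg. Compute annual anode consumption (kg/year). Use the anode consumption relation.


Annual consumption = current * hours per year / capacity
Rate = 12.8 * 8760 / 1382 = 81.1 kg/year

81.1 kg/year


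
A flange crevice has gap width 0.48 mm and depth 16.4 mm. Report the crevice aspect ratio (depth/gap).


Aspect ratio = depth / gap
Ratio = 16.4 / 0.48 = 34.2

34.2


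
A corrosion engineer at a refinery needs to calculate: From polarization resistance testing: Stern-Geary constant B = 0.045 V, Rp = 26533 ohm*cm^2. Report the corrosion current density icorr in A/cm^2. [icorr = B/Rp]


Apply the Stern-Geary relation: icorr = B / Rp
icorr = 0.045 / 26533 = 1.696×10^-6 A/cm^2

1.696×10^-6 A/cm^2


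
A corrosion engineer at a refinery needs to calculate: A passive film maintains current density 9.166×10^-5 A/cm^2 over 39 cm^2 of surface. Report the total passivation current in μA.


I = i_pass * A, then convert A → μA (×10^6)
I = 9.166×10^-5 * 39 * 10^6 = 3574.74 μA

3574.74 μA


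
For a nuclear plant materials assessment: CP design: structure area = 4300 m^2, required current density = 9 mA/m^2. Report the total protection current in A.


I = area * current density, then convert mA → A (÷1000)
I = 4300 * 9 / 1000 = 38.7 A

38.7 A


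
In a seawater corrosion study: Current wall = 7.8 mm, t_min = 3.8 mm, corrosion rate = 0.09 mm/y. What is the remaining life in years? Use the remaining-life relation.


Apply the remaining-life relation: RL = (t_current − t_min) / CR
RL = (7.8 − 3.8) / 0.09 = 4.0 / 0.09 = 44.4 years

44.4 years


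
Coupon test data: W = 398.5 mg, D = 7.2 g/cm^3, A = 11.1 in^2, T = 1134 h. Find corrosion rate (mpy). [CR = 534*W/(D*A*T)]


Apply the mpy weight-loss relation: CR = 534 * W / (D * A * T)
Numerator: 534 * 398.5 = 212799.0
Denominator: 7.2 * 11.1 * 1134 = 90629.28
CR = 212799.0 / 90629.28 = 2.348 mpy

2.348 mpy


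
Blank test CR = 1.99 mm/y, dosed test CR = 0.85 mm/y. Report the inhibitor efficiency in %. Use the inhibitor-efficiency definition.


Apply the inhibitor-efficiency definition: IE = (CR_blank − CR_inh)/CR_blank × 100
IE = (1.99 − 0.85) / 1.99 × 100
IE = 1.14 / 1.99 × 100 = 57.3 %

57.3 %


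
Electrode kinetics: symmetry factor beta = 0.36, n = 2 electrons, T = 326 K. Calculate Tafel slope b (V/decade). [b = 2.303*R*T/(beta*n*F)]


Apply the Tafel slope relation: b = 2.303*R*T/(beta*n*F)
Numerator: 2.303 * 8.314 * 326 = 6241.97
Denominator: 0.36 * 2 * 96485 = 69469.2
b = 6241.97 / 69469.2 = 0.09 V/decade

0.09 V/decade


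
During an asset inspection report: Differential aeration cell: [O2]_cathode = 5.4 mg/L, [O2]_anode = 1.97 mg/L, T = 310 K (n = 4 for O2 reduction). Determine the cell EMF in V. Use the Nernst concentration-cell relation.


Apply the Nernst concentration-cell relation: E = (RT/nF)*ln(C_cathode/C_anode)
RT/nF = 8.314*310/(4*96485) = 0.00667808 V
ln(5.4/1.97) = 1.00837
E = 0.00667808 * 1.00837 = 0.00673 V

0.00673 V


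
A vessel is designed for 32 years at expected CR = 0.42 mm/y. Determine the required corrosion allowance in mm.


Corrosion allowance = CR × design life
CA = 0.42 * 32 = 13.44 mm

13.44 mm


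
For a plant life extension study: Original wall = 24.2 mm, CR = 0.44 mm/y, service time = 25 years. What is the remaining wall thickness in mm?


Remaining wall = original − CR × time
t = 24.2 − 0.44*25 = 24.2 − 11.0 = 13.2 mm

13.2 mm


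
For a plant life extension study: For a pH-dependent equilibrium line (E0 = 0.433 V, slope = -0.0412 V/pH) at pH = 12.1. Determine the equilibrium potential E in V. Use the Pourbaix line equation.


Apply the Pourbaix line equation: E = E0 + slope*pH
E = 0.433 + (-0.0412)*12.1 = 0.433 + (-0.49852) = -0.06552 V
Rounded to 4 decimal places: E = -0.0655 V

-0.0655 V


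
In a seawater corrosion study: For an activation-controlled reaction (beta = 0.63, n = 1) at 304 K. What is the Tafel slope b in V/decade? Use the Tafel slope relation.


Apply the Tafel slope relation: b = 2.303*R*T/(beta*n*F)
Numerator: 2.303 * 8.314 * 304 = 5820.73
Denominator: 0.63 * 1 * 96485 = 60785.55
b = 5820.73 / 60785.55 = 0.096 V/decade

0.096 V/decade


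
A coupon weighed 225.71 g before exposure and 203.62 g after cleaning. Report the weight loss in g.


Weight loss = initial − final
WL = 225.71 − 203.62 = 22.09 g

22.09 g


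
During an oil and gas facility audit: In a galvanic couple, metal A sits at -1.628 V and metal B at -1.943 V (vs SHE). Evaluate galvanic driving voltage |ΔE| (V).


Driving voltage is the absolute potential difference.
|ΔE| = |-1.628 − (-1.943)| = 0.315 V

0.315 V


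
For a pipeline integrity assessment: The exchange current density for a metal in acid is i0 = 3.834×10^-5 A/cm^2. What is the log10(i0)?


i0 = 3.834×10^-5 A/cm^2
log10(i0) = -4.416

-4.416


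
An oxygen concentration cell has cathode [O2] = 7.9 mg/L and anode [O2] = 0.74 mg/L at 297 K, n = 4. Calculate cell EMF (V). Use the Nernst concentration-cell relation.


Apply the Nernst concentration-cell relation: E = (RT/nF)*ln(C_cathode/C_anode)
RT/nF = 8.314*297/(4*96485) = 0.00639804 V
ln(7.9/0.74) = 2.36797
E = 0.00639804 * 2.36797 = 0.01515 V

0.01515 V


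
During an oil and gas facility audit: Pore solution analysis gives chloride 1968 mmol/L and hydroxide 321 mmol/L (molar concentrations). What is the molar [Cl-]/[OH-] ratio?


Threshold parameter = [Cl-] / [OH-] (molar basis; both in mmol/L, so units cancel)
Ratio = 1968 / 321 = 6.13

6.13


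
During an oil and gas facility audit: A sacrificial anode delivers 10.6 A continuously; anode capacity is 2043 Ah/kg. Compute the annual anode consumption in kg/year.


Annual consumption = current * hours per year / capacity
Rate = 10.6 * 8760 / 2043 = 45.5 kg/year

45.5 kg/year


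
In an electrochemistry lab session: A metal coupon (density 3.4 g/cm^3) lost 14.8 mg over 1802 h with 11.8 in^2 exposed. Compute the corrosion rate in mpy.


Apply the mpy weight-loss relation: CR = 534 * W / (D * A * T)
Numerator: 534 * 14.8 = 7903.2
Denominator: 3.4 * 11.8 * 1802 = 72296.24
CR = 7903.2 / 72296.24 = 0.10932 mpy

0.10932 mpy


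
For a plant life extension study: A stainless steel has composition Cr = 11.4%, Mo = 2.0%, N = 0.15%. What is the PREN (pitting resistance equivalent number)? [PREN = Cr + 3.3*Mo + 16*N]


Apply the PREN formula: PREN = Cr + 3.3*Mo + 16*N
PREN = 11.4 + 3.3*2.0 + 16*0.15
PREN = 11.4 + 6.6 + 2.4 = 20.4

20.4


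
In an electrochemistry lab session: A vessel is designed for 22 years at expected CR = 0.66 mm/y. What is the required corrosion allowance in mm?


Corrosion allowance = CR × design life
CA = 0.66 * 22 = 14.52 mm

14.52 mm


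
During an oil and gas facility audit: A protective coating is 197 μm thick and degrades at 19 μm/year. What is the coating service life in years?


Service life = thickness / degradation rate
Life = 197 / 19 = 10.4 years

10.4 years


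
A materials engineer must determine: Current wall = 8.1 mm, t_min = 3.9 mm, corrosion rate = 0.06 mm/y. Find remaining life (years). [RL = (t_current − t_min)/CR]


Apply the remaining-life relation: RL = (t_current − t_min) / CR
RL = (8.1 − 3.9) / 0.06 = 4.2 / 0.06 = 70.0 years

70.0 years


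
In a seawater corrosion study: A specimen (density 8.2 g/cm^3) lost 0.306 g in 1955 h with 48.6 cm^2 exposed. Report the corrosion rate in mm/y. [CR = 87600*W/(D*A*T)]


Apply the mm/y weight-loss relation: CR = 87600 * W / (D * A * T)
Numerator: 87600 * 0.306 = 26805.6
Denominator: 8.2 * 48.6 * 1955 = 779106.6
CR = 26805.6 / 779106.6 = 0.034406 mm/y

0.034406 mm/y


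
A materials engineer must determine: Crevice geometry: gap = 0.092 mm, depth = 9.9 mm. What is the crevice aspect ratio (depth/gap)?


Aspect ratio = depth / gap
Ratio = 9.9 / 0.092 = 107.6

107.6


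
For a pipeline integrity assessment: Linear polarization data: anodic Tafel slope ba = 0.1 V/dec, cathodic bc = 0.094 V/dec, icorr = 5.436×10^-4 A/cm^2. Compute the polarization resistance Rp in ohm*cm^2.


Apply the Stern-Geary equation: Rp = ba*bc / (2.303*icorr*(ba+bc))
ba*bc = 0.1*0.094 = 0.0094
ba+bc = 0.194; 2.303*icorr*(ba+bc) = 2.303*5.436×10^-4*0.194 = 2.428707×10^-4
Rp = 0.0094 / 2.428707×10^-4 = 38.7 ohm*cm^2

38.7 ohm*cm^2


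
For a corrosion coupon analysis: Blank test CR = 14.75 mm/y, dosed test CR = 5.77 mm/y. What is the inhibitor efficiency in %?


Apply the inhibitor-efficiency definition: IE = (CR_blank − CR_inh)/CR_blank × 100
IE = (14.75 − 5.77) / 14.75 × 100
IE = 8.98 / 14.75 × 100 = 60.9 %

60.9 %


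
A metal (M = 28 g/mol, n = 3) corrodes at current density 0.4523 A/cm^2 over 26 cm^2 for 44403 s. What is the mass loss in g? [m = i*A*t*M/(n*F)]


Apply Faraday's law: m = i*A*t*M / (n*F)
Total charge passed Q = i*A*t = 0.4523*26*44403 = 522170.3994 C
m = Q*M/(n*F) = 522170.3994*28/(3*96485) = 50.51138 g

50.51138 g


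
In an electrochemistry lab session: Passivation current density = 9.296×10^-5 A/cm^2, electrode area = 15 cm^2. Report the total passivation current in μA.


I = i_pass * A, then convert A → μA (×10^6)
I = 9.296×10^-5 * 15 * 10^6 = 1394.4 μA

1394.4 μA


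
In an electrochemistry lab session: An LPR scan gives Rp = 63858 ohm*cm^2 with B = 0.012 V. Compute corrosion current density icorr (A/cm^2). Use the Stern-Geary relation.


Apply the Stern-Geary relation: icorr = B / Rp
icorr = 0.012 / 63858 = 1.879×10^-7 A/cm^2

1.879×10^-7 A/cm^2


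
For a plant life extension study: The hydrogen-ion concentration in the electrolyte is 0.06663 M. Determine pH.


pH = −log10[H+]
pH = −log10(0.06663) = 1.18

1.18


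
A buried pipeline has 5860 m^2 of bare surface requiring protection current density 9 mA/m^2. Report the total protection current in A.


I = area * current density, then convert mA → A (÷1000)
I = 5860 * 9 / 1000 = 52.74 A

52.74 A


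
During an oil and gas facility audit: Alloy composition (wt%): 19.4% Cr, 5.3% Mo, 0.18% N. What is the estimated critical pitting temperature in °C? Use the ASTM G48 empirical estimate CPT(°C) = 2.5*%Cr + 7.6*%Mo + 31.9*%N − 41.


Apply the ASTM G48 empirical CPT estimate: CPT(°C) = 2.5*%Cr + 7.6*%Mo + 31.9*%N − 41
2.5*19.4 = 48.5; 7.6*5.3 = 40.28; 31.9*0.18 = 5.742
CPT = 48.5 + 40.28 + 5.742 − 41 = 53.522 °C
Rounded to 0.1 °C: CPT ≈ 53.5 °C

53.5 °C
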